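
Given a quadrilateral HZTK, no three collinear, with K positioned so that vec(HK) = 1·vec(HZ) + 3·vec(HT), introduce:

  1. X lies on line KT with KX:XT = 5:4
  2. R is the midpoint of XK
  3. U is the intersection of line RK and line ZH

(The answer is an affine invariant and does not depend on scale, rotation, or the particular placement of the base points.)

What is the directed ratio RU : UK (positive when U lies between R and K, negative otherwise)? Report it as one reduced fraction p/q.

RU:UK = -22/27

Choose coordinates H = (0, 0), Z = (1, 0), T = (0, 1), K = (1, 3).
1. X lies on line KT with KX:XT = 5:4 ⇒ X = (4/9, 17/9)
2. R is the midpoint of XK ⇒ R = (13/18, 22/9)
3. U is the intersection of line RK and line ZH ⇒ U = (-1/2, 0)
U = R + t·(K−R) with t = -22/5, so RU:UK = t:(1−t) = -22/5:27/5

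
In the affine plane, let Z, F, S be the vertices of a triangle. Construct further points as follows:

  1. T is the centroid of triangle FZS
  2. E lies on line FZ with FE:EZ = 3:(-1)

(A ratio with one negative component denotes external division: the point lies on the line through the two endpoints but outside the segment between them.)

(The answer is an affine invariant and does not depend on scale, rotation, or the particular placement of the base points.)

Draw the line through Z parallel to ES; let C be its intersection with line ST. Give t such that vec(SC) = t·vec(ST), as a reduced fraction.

Set Z = (0, 0), F = (1, 0), S = (0, 1); any affine frame gives the same invariant.
1. T is the centroid of triangle FZS ⇒ T = (1/3, 1/3)
2. E lies on line FZ with FE:EZ = 3:(-1) ⇒ E = (-1/2, 0)
through Z parallel to ES: direction (1/2, 1); meets ST at C = (1/4, 1/2)
C = S + t·(T−S) with t = 3/4

t = 3/4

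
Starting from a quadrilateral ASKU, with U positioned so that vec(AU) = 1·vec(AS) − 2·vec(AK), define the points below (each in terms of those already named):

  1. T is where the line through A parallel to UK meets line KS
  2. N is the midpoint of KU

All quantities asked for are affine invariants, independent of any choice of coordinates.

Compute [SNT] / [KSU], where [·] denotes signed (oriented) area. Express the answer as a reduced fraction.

Work in coordinates with A = (0, 0), S = (1, 0), K = (0, 1), U = (1, -2).
1. T is where the line through A parallel to UK meets line KS ⇒ T = (-1/2, 3/2)
2. N is the midpoint of KU ⇒ N = (1/2, -1/2)
2·[SNT] = -3/2, 2·[KSU] = -2
[SNT]:[KSU] = -3/2:-2 = 3/4

[SNT]:[KSU] = 3/4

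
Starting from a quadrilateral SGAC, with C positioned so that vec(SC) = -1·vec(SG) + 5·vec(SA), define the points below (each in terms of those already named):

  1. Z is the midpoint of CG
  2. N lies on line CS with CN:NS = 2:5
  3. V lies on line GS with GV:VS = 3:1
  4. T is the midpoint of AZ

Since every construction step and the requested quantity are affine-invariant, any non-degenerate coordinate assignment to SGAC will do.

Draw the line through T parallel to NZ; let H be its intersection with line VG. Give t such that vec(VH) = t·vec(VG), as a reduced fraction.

Set S = (0, 0), G = (1, 0), A = (0, 1), C = (-1, 5); any affine frame gives the same invariant.
1. Z is the midpoint of CG ⇒ Z = (0, 5/2)
2. N lies on line CS with CN:NS = 2:5 ⇒ N = (-5/7, 25/7)
3. V lies on line GS with GV:VS = 3:1 ⇒ V = (1/4, 0)
4. T is the midpoint of AZ ⇒ T = (0, 7/4)
through T parallel to NZ: direction (5/7, -15/14); meets VG at H = (7/6, 0)
H = V + t·(G−V) with t = 11/9

t = 11/9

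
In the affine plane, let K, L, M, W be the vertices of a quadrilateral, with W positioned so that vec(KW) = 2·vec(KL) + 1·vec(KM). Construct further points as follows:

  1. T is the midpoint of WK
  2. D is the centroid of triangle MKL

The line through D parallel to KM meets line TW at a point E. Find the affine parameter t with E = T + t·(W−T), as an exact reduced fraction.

t = -2/3

Choose coordinates K = (0, 0), L = (1, 0), M = (0, 1), W = (2, 1).
1. T is the midpoint of WK ⇒ T = (1, 1/2)
2. D is the centroid of triangle MKL ⇒ D = (1/3, 1/3)
through D parallel to KM: direction (0, 1); meets TW at E = (1/3, 1/6)
E = T + t·(W−T) with t = -2/3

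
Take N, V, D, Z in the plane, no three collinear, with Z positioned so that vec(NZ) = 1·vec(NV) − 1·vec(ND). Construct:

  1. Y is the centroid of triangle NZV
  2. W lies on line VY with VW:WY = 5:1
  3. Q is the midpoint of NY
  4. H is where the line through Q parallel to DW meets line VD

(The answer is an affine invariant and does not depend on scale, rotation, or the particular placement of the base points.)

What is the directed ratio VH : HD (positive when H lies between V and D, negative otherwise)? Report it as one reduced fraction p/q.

Work in coordinates with N = (0, 0), V = (1, 0), D = (0, 1), Z = (1, -1).
1. Y is the centroid of triangle NZV ⇒ Y = (2/3, -1/3)
2. W lies on line VY with VW:WY = 5:1 ⇒ W = (13/18, -5/18)
3. Q is the midpoint of NY ⇒ Q = (1/3, -1/6)
4. H is where the line through Q parallel to DW meets line VD ⇒ H = (-3/4, 7/4)
H = V + t·(D−V) with t = 7/4, so VH:HD = t:(1−t) = 7/4:-3/4

VH:HD = -7/3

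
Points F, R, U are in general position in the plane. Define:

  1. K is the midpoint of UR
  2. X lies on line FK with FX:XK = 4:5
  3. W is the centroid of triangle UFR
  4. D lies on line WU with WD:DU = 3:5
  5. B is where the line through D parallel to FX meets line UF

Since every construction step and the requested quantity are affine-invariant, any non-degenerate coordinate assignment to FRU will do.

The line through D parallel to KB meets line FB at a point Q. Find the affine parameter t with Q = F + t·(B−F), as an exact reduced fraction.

t = 17/12

Work in coordinates with F = (0, 0), R = (1, 0), U = (0, 1).
1. K is the midpoint of UR ⇒ K = (1/2, 1/2)
2. X lies on line FK with FX:XK = 4:5 ⇒ X = (2/9, 2/9)
3. W is the centroid of triangle UFR ⇒ W = (1/3, 1/3)
4. D lies on line WU with WD:DU = 3:5 ⇒ D = (5/24, 7/12)
5. B is where the line through D parallel to FX meets line UF ⇒ B = (0, 3/8)
through D parallel to KB: direction (-1/2, -1/8); meets FB at Q = (0, 17/32)
Q = F + t·(B−F) with t = 17/12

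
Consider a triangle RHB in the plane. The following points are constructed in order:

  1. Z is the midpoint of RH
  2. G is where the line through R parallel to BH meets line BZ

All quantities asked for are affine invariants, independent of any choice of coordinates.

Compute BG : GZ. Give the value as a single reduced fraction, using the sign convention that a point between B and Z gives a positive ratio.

Set R = (0, 0), H = (1, 0), B = (0, 1); any affine frame gives the same invariant.
1. Z is the midpoint of RH ⇒ Z = (1/2, 0)
2. G is where the line through R parallel to BH meets line BZ ⇒ G = (1, -1)
G = B + t·(Z−B) with t = 2, so BG:GZ = t:(1−t) = 2:-1

BG:GZ = -2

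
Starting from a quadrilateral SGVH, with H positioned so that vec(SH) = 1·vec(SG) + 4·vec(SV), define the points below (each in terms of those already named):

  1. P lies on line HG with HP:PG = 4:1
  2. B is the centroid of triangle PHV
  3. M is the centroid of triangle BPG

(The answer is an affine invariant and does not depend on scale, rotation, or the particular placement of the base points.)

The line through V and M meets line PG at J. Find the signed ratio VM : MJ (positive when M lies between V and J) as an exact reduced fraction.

VM:MJ = 8

Assign S = (0, 0), G = (1, 0), V = (0, 1), H = (1, 4) — the answer is frame-independent, so this choice is without loss of generality.
1. P lies on line HG with HP:PG = 4:1 ⇒ P = (1, 4/5)
2. B is the centroid of triangle PHV ⇒ B = (2/3, 29/15)
3. M is the centroid of triangle BPG ⇒ M = (8/9, 41/45)
line VM meets PG at J = (1, 9/10)
M = V + t·(J−V) with t = 8/9, so VM:MJ = 8/9:1/9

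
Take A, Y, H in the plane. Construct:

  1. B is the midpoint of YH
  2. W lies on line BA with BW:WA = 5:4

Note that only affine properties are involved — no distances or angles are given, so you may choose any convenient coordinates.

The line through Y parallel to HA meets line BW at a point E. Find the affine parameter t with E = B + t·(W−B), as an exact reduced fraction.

Assign A = (0, 0), Y = (1, 0), H = (0, 1) — the answer is frame-independent, so this choice is without loss of generality.
1. B is the midpoint of YH ⇒ B = (1/2, 1/2)
2. W lies on line BA with BW:WA = 5:4 ⇒ W = (2/9, 2/9)
through Y parallel to HA: direction (0, -1); meets BW at E = (1, 1)
E = B + t·(W−B) with t = -9/5

t = -9/5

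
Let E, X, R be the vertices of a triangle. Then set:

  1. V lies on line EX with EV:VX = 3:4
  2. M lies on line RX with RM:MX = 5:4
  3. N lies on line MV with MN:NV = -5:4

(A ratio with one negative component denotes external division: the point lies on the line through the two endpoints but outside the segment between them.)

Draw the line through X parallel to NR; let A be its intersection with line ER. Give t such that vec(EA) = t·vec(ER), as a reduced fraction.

Choose coordinates E = (0, 0), X = (1, 0), R = (0, 1).
1. V lies on line EX with EV:VX = 3:4 ⇒ V = (3/7, 0)
2. M lies on line RX with RM:MX = 5:4 ⇒ M = (5/9, 4/9)
3. N lies on line MV with MN:NV = -5:4 ⇒ N = (-5/63, -16/9)
through X parallel to NR: direction (5/63, 25/9); meets ER at A = (0, -35)
A = E + t·(R−E) with t = -35

t = -35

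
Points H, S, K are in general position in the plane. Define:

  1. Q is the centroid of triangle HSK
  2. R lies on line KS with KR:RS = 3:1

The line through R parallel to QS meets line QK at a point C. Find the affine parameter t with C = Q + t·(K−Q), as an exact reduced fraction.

Set H = (0, 0), S = (1, 0), K = (0, 1); any affine frame gives the same invariant.
1. Q is the centroid of triangle HSK ⇒ Q = (1/3, 1/3)
2. R lies on line KS with KR:RS = 3:1 ⇒ R = (3/4, 1/4)
through R parallel to QS: direction (2/3, -1/3); meets QK at C = (1/4, 1/2)
C = Q + t·(K−Q) with t = 1/4

t = 1/4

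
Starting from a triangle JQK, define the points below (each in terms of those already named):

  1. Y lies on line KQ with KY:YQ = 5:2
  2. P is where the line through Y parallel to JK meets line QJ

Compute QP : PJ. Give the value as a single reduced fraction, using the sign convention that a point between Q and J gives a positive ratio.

QP:PJ = 2/5

Set J = (0, 0), Q = (1, 0), K = (0, 1); any affine frame gives the same invariant.
1. Y lies on line KQ with KY:YQ = 5:2 ⇒ Y = (5/7, 2/7)
2. P is where the line through Y parallel to JK meets line QJ ⇒ P = (5/7, 0)
P = Q + t·(J−Q) with t = 2/7, so QP:PJ = t:(1−t) = 2/7:5/7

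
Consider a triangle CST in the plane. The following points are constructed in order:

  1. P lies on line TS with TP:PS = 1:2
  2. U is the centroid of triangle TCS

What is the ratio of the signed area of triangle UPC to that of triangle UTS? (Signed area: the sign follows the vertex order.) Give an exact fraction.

[UPC]:[UTS] = -1/3

Set C = (0, 0), S = (1, 0), T = (0, 1); any affine frame gives the same invariant.
1. P lies on line TS with TP:PS = 1:2 ⇒ P = (1/3, 2/3)
2. U is the centroid of triangle TCS ⇒ U = (1/3, 1/3)
2·[UPC] = 1/9, 2·[UTS] = -1/3
[UPC]:[UTS] = 1/9:-1/3 = -1/3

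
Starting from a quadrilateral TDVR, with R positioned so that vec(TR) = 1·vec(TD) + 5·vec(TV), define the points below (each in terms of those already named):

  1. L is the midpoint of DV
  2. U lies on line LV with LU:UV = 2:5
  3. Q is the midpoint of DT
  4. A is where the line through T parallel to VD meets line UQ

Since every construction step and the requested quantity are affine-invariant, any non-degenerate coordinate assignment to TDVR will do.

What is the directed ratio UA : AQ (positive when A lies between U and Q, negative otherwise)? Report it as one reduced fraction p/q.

Set T = (0, 0), D = (1, 0), V = (0, 1), R = (1, 5); any affine frame gives the same invariant.
1. L is the midpoint of DV ⇒ L = (1/2, 1/2)
2. U lies on line LV with LU:UV = 2:5 ⇒ U = (5/14, 9/14)
3. Q is the midpoint of DT ⇒ Q = (1/2, 0)
4. A is where the line through T parallel to VD meets line UQ ⇒ A = (9/14, -9/14)
A = U + t·(Q−U) with t = 2, so UA:AQ = t:(1−t) = 2:-1

UA:AQ = -2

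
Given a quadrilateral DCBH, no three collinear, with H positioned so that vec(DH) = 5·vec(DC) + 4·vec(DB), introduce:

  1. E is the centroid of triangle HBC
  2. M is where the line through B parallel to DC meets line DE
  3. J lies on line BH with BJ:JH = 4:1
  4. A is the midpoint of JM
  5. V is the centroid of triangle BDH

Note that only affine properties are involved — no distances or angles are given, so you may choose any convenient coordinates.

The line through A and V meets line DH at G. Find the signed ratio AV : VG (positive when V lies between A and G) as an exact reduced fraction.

AV:VG = -16/25

Set D = (0, 0), C = (1, 0), B = (0, 1), H = (5, 4); any affine frame gives the same invariant.
1. E is the centroid of triangle HBC ⇒ E = (2, 5/3)
2. M is where the line through B parallel to DC meets line DE ⇒ M = (6/5, 1)
3. J lies on line BH with BJ:JH = 4:1 ⇒ J = (4, 17/5)
4. A is the midpoint of JM ⇒ A = (13/5, 11/5)
5. V is the centroid of triangle BDH ⇒ V = (5/3, 5/3)
line AV meets DH at G = (25/8, 5/2)
V = A + t·(G−A) with t = -16/9, so AV:VG = -16/9:25/9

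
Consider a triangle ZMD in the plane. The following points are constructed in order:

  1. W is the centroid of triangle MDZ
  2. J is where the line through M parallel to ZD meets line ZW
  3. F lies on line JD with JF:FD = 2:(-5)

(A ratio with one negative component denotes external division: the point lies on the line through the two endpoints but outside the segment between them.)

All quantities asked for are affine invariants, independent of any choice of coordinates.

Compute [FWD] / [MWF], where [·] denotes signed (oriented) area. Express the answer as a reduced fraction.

[FWD]:[MWF] = 5/4

Set Z = (0, 0), M = (1, 0), D = (0, 1); any affine frame gives the same invariant.
1. W is the centroid of triangle MDZ ⇒ W = (1/3, 1/3)
2. J is where the line through M parallel to ZD meets line ZW ⇒ J = (1, 1)
3. F lies on line JD with JF:FD = 2:(-5) ⇒ F = (5/3, 1)
2·[FWD] = -10/9, 2·[MWF] = -8/9
[FWD]:[MWF] = -10/9:-8/9 = 5/4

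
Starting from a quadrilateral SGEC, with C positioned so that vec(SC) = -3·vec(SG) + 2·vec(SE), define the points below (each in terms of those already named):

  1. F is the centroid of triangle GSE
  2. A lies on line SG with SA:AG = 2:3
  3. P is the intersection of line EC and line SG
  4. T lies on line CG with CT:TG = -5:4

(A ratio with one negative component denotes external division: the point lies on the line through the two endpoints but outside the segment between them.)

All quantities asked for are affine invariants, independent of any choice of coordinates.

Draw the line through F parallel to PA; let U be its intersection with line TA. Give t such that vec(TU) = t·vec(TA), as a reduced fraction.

Assign S = (0, 0), G = (1, 0), E = (0, 1), C = (-3, 2) — the answer is frame-independent, so this choice is without loss of generality.
1. F is the centroid of triangle GSE ⇒ F = (1/3, 1/3)
2. A lies on line SG with SA:AG = 2:3 ⇒ A = (2/5, 0)
3. P is the intersection of line EC and line SG ⇒ P = (3, 0)
4. T lies on line CG with CT:TG = -5:4 ⇒ T = (17, -8)
through F parallel to PA: direction (-13/5, 0); meets TA at U = (-7/24, 1/3)
U = T + t·(A−T) with t = 25/24

t = 25/24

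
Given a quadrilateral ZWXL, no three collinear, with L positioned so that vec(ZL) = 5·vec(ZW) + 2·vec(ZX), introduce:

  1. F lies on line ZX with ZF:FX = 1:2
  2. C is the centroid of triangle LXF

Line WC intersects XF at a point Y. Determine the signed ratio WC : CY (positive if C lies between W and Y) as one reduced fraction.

Choose coordinates Z = (0, 0), W = (1, 0), X = (0, 1), L = (5, 2).
1. F lies on line ZX with ZF:FX = 1:2 ⇒ F = (0, 1/3)
2. C is the centroid of triangle LXF ⇒ C = (5/3, 10/9)
line WC meets XF at Y = (0, -5/3)
C = W + t·(Y−W) with t = -2/3, so WC:CY = -2/3:5/3

WC:CY = -2/5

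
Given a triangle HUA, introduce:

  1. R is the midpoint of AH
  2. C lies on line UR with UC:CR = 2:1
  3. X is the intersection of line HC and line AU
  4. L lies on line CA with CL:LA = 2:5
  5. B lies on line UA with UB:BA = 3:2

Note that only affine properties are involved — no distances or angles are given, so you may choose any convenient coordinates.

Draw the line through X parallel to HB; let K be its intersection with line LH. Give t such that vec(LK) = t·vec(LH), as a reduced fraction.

t = 5/2

Assign H = (0, 0), U = (1, 0), A = (0, 1) — the answer is frame-independent, so this choice is without loss of generality.
1. R is the midpoint of AH ⇒ R = (0, 1/2)
2. C lies on line UR with UC:CR = 2:1 ⇒ C = (1/3, 1/3)
3. X is the intersection of line HC and line AU ⇒ X = (1/2, 1/2)
4. L lies on line CA with CL:LA = 2:5 ⇒ L = (5/21, 11/21)
5. B lies on line UA with UB:BA = 3:2 ⇒ B = (2/5, 3/5)
through X parallel to HB: direction (2/5, 3/5); meets LH at K = (-5/14, -11/14)
K = L + t·(H−L) with t = 5/2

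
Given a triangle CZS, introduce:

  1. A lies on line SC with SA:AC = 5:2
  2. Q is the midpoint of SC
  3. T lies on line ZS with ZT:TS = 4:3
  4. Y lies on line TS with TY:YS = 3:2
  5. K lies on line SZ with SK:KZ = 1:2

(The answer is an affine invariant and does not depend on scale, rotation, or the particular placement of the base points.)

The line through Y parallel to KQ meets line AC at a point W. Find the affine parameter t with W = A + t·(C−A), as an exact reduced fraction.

t = -8/5

Work in coordinates with C = (0, 0), Z = (1, 0), S = (0, 1).
1. A lies on line SC with SA:AC = 5:2 ⇒ A = (0, 2/7)
2. Q is the midpoint of SC ⇒ Q = (0, 1/2)
3. T lies on line ZS with ZT:TS = 4:3 ⇒ T = (3/7, 4/7)
4. Y lies on line TS with TY:YS = 3:2 ⇒ Y = (6/35, 29/35)
5. K lies on line SZ with SK:KZ = 1:2 ⇒ K = (1/3, 2/3)
through Y parallel to KQ: direction (-1/3, -1/6); meets AC at W = (0, 26/35)
W = A + t·(C−A) with t = -8/5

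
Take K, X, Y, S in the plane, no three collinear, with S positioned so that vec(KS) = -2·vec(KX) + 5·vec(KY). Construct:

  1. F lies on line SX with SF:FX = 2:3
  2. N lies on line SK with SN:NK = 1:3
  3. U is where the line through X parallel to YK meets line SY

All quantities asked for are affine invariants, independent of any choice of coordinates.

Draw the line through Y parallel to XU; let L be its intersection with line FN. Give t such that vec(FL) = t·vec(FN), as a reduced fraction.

Work in coordinates with K = (0, 0), X = (1, 0), Y = (0, 1), S = (-2, 5).
1. F lies on line SX with SF:FX = 2:3 ⇒ F = (-4/5, 3)
2. N lies on line SK with SN:NK = 1:3 ⇒ N = (-3/2, 15/4)
3. U is where the line through X parallel to YK meets line SY ⇒ U = (1, -1)
through Y parallel to XU: direction (0, -1); meets FN at L = (0, 15/7)
L = F + t·(N−F) with t = -8/7

t = -8/7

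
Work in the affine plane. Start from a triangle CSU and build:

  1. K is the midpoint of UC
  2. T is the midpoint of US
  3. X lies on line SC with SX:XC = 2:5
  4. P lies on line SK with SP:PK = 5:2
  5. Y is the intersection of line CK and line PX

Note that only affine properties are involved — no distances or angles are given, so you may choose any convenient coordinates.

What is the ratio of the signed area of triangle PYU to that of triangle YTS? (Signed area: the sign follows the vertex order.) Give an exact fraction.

[PYU]:[YTS] = 4/7

Choose coordinates C = (0, 0), S = (1, 0), U = (0, 1).
1. K is the midpoint of UC ⇒ K = (0, 1/2)
2. T is the midpoint of US ⇒ T = (1/2, 1/2)
3. X lies on line SC with SX:XC = 2:5 ⇒ X = (5/7, 0)
4. P lies on line SK with SP:PK = 5:2 ⇒ P = (2/7, 5/14)
5. Y is the intersection of line CK and line PX ⇒ Y = (0, 25/42)
2·[PYU] = -17/147, 2·[YTS] = -17/84
[PYU]:[YTS] = -17/147:-17/84 = 4/7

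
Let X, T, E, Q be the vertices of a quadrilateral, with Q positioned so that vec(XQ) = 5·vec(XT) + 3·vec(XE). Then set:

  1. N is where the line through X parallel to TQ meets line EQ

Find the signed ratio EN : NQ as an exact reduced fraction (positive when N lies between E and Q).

Set X = (0, 0), T = (1, 0), E = (0, 1), Q = (5, 3); any affine frame gives the same invariant.
1. N is where the line through X parallel to TQ meets line EQ ⇒ N = (20/7, 15/7)
N = E + t·(Q−E) with t = 4/7, so EN:NQ = t:(1−t) = 4/7:3/7

EN:NQ = 4/3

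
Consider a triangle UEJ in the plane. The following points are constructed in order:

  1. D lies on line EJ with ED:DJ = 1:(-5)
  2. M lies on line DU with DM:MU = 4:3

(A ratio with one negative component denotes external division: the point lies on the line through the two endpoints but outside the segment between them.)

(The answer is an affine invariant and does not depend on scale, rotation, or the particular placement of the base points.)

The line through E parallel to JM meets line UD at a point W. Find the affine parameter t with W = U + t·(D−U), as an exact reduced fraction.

Choose coordinates U = (0, 0), E = (1, 0), J = (0, 1).
1. D lies on line EJ with ED:DJ = 1:(-5) ⇒ D = (5/4, -1/4)
2. M lies on line DU with DM:MU = 4:3 ⇒ M = (15/28, -3/28)
through E parallel to JM: direction (15/28, -31/28); meets UD at W = (31/28, -31/140)
W = U + t·(D−U) with t = 31/35

t = 31/35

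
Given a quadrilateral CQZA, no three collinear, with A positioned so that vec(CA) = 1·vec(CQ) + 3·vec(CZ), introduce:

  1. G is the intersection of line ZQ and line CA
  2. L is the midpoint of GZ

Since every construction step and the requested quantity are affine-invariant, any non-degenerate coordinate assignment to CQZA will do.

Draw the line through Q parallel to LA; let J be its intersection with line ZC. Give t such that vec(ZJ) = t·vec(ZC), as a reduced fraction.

Set C = (0, 0), Q = (1, 0), Z = (0, 1), A = (1, 3); any affine frame gives the same invariant.
1. G is the intersection of line ZQ and line CA ⇒ G = (1/4, 3/4)
2. L is the midpoint of GZ ⇒ L = (1/8, 7/8)
through Q parallel to LA: direction (7/8, 17/8); meets ZC at J = (0, -17/7)
J = Z + t·(C−Z) with t = 24/7

t = 24/7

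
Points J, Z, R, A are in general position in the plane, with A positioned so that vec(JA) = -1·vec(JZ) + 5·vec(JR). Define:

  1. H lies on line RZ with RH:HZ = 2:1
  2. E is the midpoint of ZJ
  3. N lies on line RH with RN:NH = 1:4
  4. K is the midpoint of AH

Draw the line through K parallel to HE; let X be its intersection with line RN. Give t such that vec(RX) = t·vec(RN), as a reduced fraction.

Choose coordinates J = (0, 0), Z = (1, 0), R = (0, 1), A = (-1, 5).
1. H lies on line RZ with RH:HZ = 2:1 ⇒ H = (2/3, 1/3)
2. E is the midpoint of ZJ ⇒ E = (1/2, 0)
3. N lies on line RH with RN:NH = 1:4 ⇒ N = (2/15, 13/15)
4. K is the midpoint of AH ⇒ K = (-1/6, 8/3)
through K parallel to HE: direction (-1/6, -1/3); meets RN at X = (-2/3, 5/3)
X = R + t·(N−R) with t = -5

t = -5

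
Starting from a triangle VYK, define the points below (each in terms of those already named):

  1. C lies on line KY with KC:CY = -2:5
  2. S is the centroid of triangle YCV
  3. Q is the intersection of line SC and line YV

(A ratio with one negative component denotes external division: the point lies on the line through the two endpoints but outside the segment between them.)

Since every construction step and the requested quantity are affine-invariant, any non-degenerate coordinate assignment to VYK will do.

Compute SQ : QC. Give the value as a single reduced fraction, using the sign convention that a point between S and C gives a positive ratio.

SQ:QC = -1/3

Assign V = (0, 0), Y = (1, 0), K = (0, 1) — the answer is frame-independent, so this choice is without loss of generality.
1. C lies on line KY with KC:CY = -2:5 ⇒ C = (-2/3, 5/3)
2. S is the centroid of triangle YCV ⇒ S = (1/9, 5/9)
3. Q is the intersection of line SC and line YV ⇒ Q = (1/2, 0)
Q = S + t·(C−S) with t = -1/2, so SQ:QC = t:(1−t) = -1/2:3/2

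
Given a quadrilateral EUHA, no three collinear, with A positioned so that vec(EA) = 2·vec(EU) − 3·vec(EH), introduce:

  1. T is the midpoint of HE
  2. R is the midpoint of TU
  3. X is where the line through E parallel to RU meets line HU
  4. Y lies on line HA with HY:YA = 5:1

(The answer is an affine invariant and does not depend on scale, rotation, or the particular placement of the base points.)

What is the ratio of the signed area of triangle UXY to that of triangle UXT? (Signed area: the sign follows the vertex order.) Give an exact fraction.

[UXY]:[UXT] = 10/3

Choose coordinates E = (0, 0), U = (1, 0), H = (0, 1), A = (2, -3).
1. T is the midpoint of HE ⇒ T = (0, 1/2)
2. R is the midpoint of TU ⇒ R = (1/2, 1/4)
3. X is where the line through E parallel to RU meets line HU ⇒ X = (2, -1)
4. Y lies on line HA with HY:YA = 5:1 ⇒ Y = (5/3, -7/3)
2·[UXY] = -5/3, 2·[UXT] = -1/2
[UXY]:[UXT] = -5/3:-1/2 = 10/3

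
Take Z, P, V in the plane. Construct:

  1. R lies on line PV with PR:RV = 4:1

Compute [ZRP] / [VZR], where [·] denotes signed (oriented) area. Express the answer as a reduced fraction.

Choose coordinates Z = (0, 0), P = (1, 0), V = (0, 1).
1. R lies on line PV with PR:RV = 4:1 ⇒ R = (1/5, 4/5)
2·[ZRP] = -4/5, 2·[VZR] = 1/5
[ZRP]:[VZR] = -4/5:1/5 = -4

[ZRP]:[VZR] = -4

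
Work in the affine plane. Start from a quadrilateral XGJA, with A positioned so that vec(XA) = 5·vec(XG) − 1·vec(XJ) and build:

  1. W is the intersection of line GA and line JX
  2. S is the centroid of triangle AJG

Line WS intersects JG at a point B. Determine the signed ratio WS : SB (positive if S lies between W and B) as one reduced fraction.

Work in coordinates with X = (0, 0), G = (1, 0), J = (0, 1), A = (5, -1).
1. W is the intersection of line GA and line JX ⇒ W = (0, 1/4)
2. S is the centroid of triangle AJG ⇒ S = (2, 0)
line WS meets JG at B = (6/7, 1/7)
S = W + t·(B−W) with t = 7/3, so WS:SB = 7/3:-4/3

WS:SB = -7/4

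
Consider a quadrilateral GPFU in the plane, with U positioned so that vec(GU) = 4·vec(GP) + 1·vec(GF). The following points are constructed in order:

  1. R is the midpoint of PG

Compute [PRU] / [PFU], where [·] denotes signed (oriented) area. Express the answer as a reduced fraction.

[PRU]:[PFU] = 1/8

Set G = (0, 0), P = (1, 0), F = (0, 1), U = (4, 1); any affine frame gives the same invariant.
1. R is the midpoint of PG ⇒ R = (1/2, 0)
2·[PRU] = -1/2, 2·[PFU] = -4
[PRU]:[PFU] = -1/2:-4 = 1/8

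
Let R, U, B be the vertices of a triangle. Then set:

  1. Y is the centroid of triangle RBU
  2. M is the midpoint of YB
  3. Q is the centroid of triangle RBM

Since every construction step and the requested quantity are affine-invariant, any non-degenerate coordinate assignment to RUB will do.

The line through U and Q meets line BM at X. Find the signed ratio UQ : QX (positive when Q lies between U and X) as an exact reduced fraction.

Choose coordinates R = (0, 0), U = (1, 0), B = (0, 1).
1. Y is the centroid of triangle RBU ⇒ Y = (1/3, 1/3)
2. M is the midpoint of YB ⇒ M = (1/6, 2/3)
3. Q is the centroid of triangle RBM ⇒ Q = (1/18, 5/9)
line UQ meets BM at X = (7/24, 5/12)
Q = U + t·(X−U) with t = 4/3, so UQ:QX = 4/3:-1/3

UQ:QX = -4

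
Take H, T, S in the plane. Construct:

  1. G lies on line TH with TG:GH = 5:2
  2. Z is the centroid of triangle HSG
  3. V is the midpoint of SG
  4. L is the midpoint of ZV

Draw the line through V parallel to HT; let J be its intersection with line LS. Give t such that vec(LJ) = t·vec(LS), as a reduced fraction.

t = 1/7

Choose coordinates H = (0, 0), T = (1, 0), S = (0, 1).
1. G lies on line TH with TG:GH = 5:2 ⇒ G = (2/7, 0)
2. Z is the centroid of triangle HSG ⇒ Z = (2/21, 1/3)
3. V is the midpoint of SG ⇒ V = (1/7, 1/2)
4. L is the midpoint of ZV ⇒ L = (5/42, 5/12)
through V parallel to HT: direction (1, 0); meets LS at J = (5/49, 1/2)
J = L + t·(S−L) with t = 1/7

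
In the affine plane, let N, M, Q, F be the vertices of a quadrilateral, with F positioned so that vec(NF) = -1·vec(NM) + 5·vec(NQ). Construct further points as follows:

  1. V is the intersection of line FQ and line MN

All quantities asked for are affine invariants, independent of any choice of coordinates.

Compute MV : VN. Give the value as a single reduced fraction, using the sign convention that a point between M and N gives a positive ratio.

Work in coordinates with N = (0, 0), M = (1, 0), Q = (0, 1), F = (-1, 5).
1. V is the intersection of line FQ and line MN ⇒ V = (1/4, 0)
V = M + t·(N−M) with t = 3/4, so MV:VN = t:(1−t) = 3/4:1/4

MV:VN = 3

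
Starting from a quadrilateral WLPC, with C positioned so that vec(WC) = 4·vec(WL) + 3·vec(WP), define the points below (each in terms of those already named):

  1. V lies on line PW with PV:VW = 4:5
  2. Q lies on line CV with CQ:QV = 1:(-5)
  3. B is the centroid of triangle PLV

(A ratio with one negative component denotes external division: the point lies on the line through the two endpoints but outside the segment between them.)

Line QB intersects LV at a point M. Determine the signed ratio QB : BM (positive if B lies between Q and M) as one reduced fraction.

QB:BM = 307/8

Set W = (0, 0), L = (1, 0), P = (0, 1), C = (4, 3); any affine frame gives the same invariant.
1. V lies on line PW with PV:VW = 4:5 ⇒ V = (0, 5/9)
2. Q lies on line CV with CQ:QV = 1:(-5) ⇒ Q = (5, 65/18)
3. B is the centroid of triangle PLV ⇒ B = (1/3, 14/27)
line QB meets LV at M = (65/307, 1210/2763)
B = Q + t·(M−Q) with t = 307/315, so QB:BM = 307/315:8/315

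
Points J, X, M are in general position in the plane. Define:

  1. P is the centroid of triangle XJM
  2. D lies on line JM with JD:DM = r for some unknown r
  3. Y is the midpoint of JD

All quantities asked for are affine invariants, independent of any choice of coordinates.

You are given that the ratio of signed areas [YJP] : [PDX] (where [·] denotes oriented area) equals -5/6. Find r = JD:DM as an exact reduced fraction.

Assign J = (0, 0), X = (1, 0), M = (0, 1) — the answer is frame-independent, so this choice is without loss of generality.
1. P is the centroid of triangle XJM ⇒ P = (1/3, 1/3)
2. With JD:DM = r, write λ = r/(r+1) so D = J + λ·(M−J); D is affine-linear in λ
3. Y is the midpoint of JD ⇒ Y is an affine combination of earlier points and hence also affine-linear in λ
Every point depending on D is an affine combination of D and λ-independent points, so each such coordinate is linear in λ; the λ² term in each signed area is a multiple of (M−J)×(M−J) = 0, so 2·[YJP] and 2·[PDX] are each linear in λ. Evaluating at λ=0 and λ=1:
  2·[YJP] = 1/6·λ,   2·[PDX] = -2/3·λ + 1/3
So [YJP]:[PDX] = (1/6·λ) / (-2/3·λ + 1/3). Setting this equal to -5/6:
  1/6·λ = -5/6·(-2/3·λ + 1/3)  ⇒  λ = 5/7
Then r = λ/(1−λ) = (5/7)/(2/7) = 5/2. Check: with r = 5/2, D = (0, 5/7) and [YJP]:[PDX] = -5/6 as required.

r = 5/2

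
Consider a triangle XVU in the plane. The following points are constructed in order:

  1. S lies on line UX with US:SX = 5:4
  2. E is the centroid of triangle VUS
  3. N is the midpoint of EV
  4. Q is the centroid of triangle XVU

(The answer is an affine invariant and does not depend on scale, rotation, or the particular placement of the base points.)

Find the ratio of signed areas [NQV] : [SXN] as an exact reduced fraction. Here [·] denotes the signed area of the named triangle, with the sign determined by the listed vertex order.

Set X = (0, 0), V = (1, 0), U = (0, 1); any affine frame gives the same invariant.
1. S lies on line UX with US:SX = 5:4 ⇒ S = (0, 4/9)
2. E is the centroid of triangle VUS ⇒ E = (1/3, 13/27)
3. N is the midpoint of EV ⇒ N = (2/3, 13/54)
4. Q is the centroid of triangle XVU ⇒ Q = (1/3, 1/3)
2·[NQV] = 4/81, 2·[SXN] = 8/27
[NQV]:[SXN] = 4/81:8/27 = 1/6

[NQV]:[SXN] = 1/6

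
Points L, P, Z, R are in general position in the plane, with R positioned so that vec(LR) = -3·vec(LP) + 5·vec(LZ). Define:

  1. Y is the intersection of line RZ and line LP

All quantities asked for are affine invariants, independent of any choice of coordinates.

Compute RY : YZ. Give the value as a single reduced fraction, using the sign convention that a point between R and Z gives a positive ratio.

RY:YZ = -5

Assign L = (0, 0), P = (1, 0), Z = (0, 1), R = (-3, 5) — the answer is frame-independent, so this choice is without loss of generality.
1. Y is the intersection of line RZ and line LP ⇒ Y = (3/4, 0)
Y = R + t·(Z−R) with t = 5/4, so RY:YZ = t:(1−t) = 5/4:-1/4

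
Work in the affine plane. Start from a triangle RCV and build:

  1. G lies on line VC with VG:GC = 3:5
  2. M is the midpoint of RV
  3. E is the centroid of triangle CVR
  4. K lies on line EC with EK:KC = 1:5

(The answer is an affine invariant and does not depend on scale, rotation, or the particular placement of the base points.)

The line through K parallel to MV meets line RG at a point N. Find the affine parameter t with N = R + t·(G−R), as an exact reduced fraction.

t = 32/27

Set R = (0, 0), C = (1, 0), V = (0, 1); any affine frame gives the same invariant.
1. G lies on line VC with VG:GC = 3:5 ⇒ G = (3/8, 5/8)
2. M is the midpoint of RV ⇒ M = (0, 1/2)
3. E is the centroid of triangle CVR ⇒ E = (1/3, 1/3)
4. K lies on line EC with EK:KC = 1:5 ⇒ K = (4/9, 5/18)
through K parallel to MV: direction (0, 1/2); meets RG at N = (4/9, 20/27)
N = R + t·(G−R) with t = 32/27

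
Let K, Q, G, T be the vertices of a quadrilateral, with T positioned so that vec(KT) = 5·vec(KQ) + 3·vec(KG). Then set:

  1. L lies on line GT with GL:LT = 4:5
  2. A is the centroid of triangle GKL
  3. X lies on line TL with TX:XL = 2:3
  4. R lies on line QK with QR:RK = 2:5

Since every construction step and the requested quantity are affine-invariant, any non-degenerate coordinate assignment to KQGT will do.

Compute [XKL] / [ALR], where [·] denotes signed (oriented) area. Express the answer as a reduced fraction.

[XKL]:[ALR] = 63/53

Choose coordinates K = (0, 0), Q = (1, 0), G = (0, 1), T = (5, 3).
1. L lies on line GT with GL:LT = 4:5 ⇒ L = (20/9, 17/9)
2. A is the centroid of triangle GKL ⇒ A = (20/27, 26/27)
3. X lies on line TL with TX:XL = 2:3 ⇒ X = (35/9, 23/9)
4. R lies on line QK with QR:RK = 2:5 ⇒ R = (5/7, 0)
2·[XKL] = -5/3, 2·[ALR] = -265/189
[XKL]:[ALR] = -5/3:-265/189 = 63/53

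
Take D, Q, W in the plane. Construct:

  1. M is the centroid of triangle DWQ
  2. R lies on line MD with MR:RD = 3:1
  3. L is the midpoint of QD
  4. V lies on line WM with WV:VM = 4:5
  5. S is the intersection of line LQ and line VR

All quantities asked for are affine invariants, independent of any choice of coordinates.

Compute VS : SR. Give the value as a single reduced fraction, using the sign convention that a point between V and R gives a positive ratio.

VS:SR = -76/9

Assign D = (0, 0), Q = (1, 0), W = (0, 1) — the answer is frame-independent, so this choice is without loss of generality.
1. M is the centroid of triangle DWQ ⇒ M = (1/3, 1/3)
2. R lies on line MD with MR:RD = 3:1 ⇒ R = (1/12, 1/12)
3. L is the midpoint of QD ⇒ L = (1/2, 0)
4. V lies on line WM with WV:VM = 4:5 ⇒ V = (4/27, 19/27)
5. S is the intersection of line LQ and line VR ⇒ S = (5/67, 0)
S = V + t·(R−V) with t = 76/67, so VS:SR = t:(1−t) = 76/67:-9/67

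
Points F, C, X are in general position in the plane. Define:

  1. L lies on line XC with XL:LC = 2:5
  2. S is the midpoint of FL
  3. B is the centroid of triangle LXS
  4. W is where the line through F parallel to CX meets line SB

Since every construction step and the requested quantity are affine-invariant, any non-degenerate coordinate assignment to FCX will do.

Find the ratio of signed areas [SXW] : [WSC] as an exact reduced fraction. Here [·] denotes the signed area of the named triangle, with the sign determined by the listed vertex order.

Set F = (0, 0), C = (1, 0), X = (0, 1); any affine frame gives the same invariant.
1. L lies on line XC with XL:LC = 2:5 ⇒ L = (2/7, 5/7)
2. S is the midpoint of FL ⇒ S = (1/7, 5/14)
3. B is the centroid of triangle LXS ⇒ B = (1/7, 29/42)
4. W is where the line through F parallel to CX meets line SB ⇒ W = (1/7, -1/7)
2·[SXW] = 1/14, 2·[WSC] = -3/7
[SXW]:[WSC] = 1/14:-3/7 = -1/6

[SXW]:[WSC] = -1/6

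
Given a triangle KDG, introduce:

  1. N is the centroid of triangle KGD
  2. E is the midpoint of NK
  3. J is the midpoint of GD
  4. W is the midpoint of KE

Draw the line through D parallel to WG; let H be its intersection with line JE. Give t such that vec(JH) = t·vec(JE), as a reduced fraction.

Choose coordinates K = (0, 0), D = (1, 0), G = (0, 1).
1. N is the centroid of triangle KGD ⇒ N = (1/3, 1/3)
2. E is the midpoint of NK ⇒ E = (1/6, 1/6)
3. J is the midpoint of GD ⇒ J = (1/2, 1/2)
4. W is the midpoint of KE ⇒ W = (1/12, 1/12)
through D parallel to WG: direction (-1/12, 11/12); meets JE at H = (11/12, 11/12)
H = J + t·(E−J) with t = -5/4

t = -5/4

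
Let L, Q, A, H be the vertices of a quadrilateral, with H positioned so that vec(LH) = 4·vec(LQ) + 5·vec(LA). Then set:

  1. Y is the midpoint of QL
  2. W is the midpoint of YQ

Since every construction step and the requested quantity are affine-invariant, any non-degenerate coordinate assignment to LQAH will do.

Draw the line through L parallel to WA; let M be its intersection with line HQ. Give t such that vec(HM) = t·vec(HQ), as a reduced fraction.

Set L = (0, 0), Q = (1, 0), A = (0, 1), H = (4, 5); any affine frame gives the same invariant.
1. Y is the midpoint of QL ⇒ Y = (1/2, 0)
2. W is the midpoint of YQ ⇒ W = (3/4, 0)
through L parallel to WA: direction (-3/4, 1); meets HQ at M = (5/9, -20/27)
M = H + t·(Q−H) with t = 31/27

t = 31/27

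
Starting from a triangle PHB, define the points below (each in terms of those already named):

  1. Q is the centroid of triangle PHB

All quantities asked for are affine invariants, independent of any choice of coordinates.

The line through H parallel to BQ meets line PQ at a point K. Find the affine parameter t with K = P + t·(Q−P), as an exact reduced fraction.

t = 2

Choose coordinates P = (0, 0), H = (1, 0), B = (0, 1).
1. Q is the centroid of triangle PHB ⇒ Q = (1/3, 1/3)
through H parallel to BQ: direction (1/3, -2/3); meets PQ at K = (2/3, 2/3)
K = P + t·(Q−P) with t = 2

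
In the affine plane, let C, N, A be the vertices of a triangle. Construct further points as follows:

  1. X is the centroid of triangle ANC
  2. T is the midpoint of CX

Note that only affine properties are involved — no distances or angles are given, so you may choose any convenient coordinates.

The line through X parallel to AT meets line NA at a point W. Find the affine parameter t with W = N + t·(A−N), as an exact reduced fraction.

Set C = (0, 0), N = (1, 0), A = (0, 1); any affine frame gives the same invariant.
1. X is the centroid of triangle ANC ⇒ X = (1/3, 1/3)
2. T is the midpoint of CX ⇒ T = (1/6, 1/6)
through X parallel to AT: direction (1/6, -5/6); meets NA at W = (1/4, 3/4)
W = N + t·(A−N) with t = 3/4

t = 3/4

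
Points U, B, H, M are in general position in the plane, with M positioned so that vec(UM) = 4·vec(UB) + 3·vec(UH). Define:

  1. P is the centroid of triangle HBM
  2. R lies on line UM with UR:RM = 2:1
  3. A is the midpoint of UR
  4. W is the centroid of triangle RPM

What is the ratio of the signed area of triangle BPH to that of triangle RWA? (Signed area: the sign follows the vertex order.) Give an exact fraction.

Assign U = (0, 0), B = (1, 0), H = (0, 1), M = (4, 3) — the answer is frame-independent, so this choice is without loss of generality.
1. P is the centroid of triangle HBM ⇒ P = (5/3, 4/3)
2. R lies on line UM with UR:RM = 2:1 ⇒ R = (8/3, 2)
3. A is the midpoint of UR ⇒ A = (4/3, 1)
4. W is the centroid of triangle RPM ⇒ W = (25/9, 19/9)
2·[BPH] = 2, 2·[RWA] = 1/27
[BPH]:[RWA] = 2:1/27 = 54

[BPH]:[RWA] = 54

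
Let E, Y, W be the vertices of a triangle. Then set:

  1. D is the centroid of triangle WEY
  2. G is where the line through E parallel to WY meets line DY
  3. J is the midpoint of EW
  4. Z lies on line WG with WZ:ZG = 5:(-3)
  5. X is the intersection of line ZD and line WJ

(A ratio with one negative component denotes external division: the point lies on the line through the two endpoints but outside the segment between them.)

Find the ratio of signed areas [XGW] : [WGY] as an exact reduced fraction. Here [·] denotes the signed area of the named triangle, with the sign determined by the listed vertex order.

[XGW]:[WGY] = -10/17

Set E = (0, 0), Y = (1, 0), W = (0, 1); any affine frame gives the same invariant.
1. D is the centroid of triangle WEY ⇒ D = (1/3, 1/3)
2. G is where the line through E parallel to WY meets line DY ⇒ G = (-1, 1)
3. J is the midpoint of EW ⇒ J = (0, 1/2)
4. Z lies on line WG with WZ:ZG = 5:(-3) ⇒ Z = (-5/2, 1)
5. X is the intersection of line ZD and line WJ ⇒ X = (0, 7/17)
2·[XGW] = -10/17, 2·[WGY] = 1
[XGW]:[WGY] = -10/17:1 = -10/17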